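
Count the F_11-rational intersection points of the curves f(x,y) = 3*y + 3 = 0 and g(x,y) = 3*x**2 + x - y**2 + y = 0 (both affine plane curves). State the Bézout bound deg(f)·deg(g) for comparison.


Common zeros: {(8, 10), (10, 10)}; count = 2; Bézout bound = 2.

deg(f) = 1, deg(g) = 2, so Bézout bound = 2.
Scan x ∈ F_11. For each x, list the y ∈ F_11 with f(x, y) ≡ 0 and those with g(x, y) ≡ 0 (mod 11); the common zeros in that column are the intersection.
  x = 0: f ≡ 0 at y ∈ {10}; g ≡ 0 at y ∈ {0, 1}; common: ∅.
  x = 1: f ≡ 0 at y ∈ {10}; g ≡ 0 at y ∈ ∅; common: ∅.
  x = 2: f ≡ 0 at y ∈ {10}; g ≡ 0 at y ∈ ∅; common: ∅.
  x = 3: f ≡ 0 at y ∈ {10}; g ≡ 0 at y ∈ {6}; common: ∅.
  x = 4: f ≡ 0 at y ∈ {10}; g ≡ 0 at y ∈ {6}; common: ∅.
  x = 5: f ≡ 0 at y ∈ {10}; g ≡ 0 at y ∈ ∅; common: ∅.
  x = 6: f ≡ 0 at y ∈ {10}; g ≡ 0 at y ∈ ∅; common: ∅.
  x = 7: f ≡ 0 at y ∈ {10}; g ≡ 0 at y ∈ {0, 1}; common: ∅.
  x = 8: f ≡ 0 at y ∈ {10}; g ≡ 0 at y ∈ {2, 10}; common: {10}.
  x = 9: f ≡ 0 at y ∈ {10}; g ≡ 0 at y ∈ ∅; common: ∅.
  x = 10: f ≡ 0 at y ∈ {10}; g ≡ 0 at y ∈ {2, 10}; common: {10}.
Collecting: common zeros = {(8, 10), (10, 10)}, so the count is 2.
Comparison with the Bézout bound: 2 ≤ 2 = deg(f)·deg(g), as expected for curves with no common component (the bound is attained).


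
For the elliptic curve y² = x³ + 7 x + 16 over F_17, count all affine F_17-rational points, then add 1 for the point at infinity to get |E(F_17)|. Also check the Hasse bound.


Affine points = {(0, 4), (0, 13), (2, 2), (2, 15), (3, 8), (3, 9), (6, 6), (6, 11), (7, 0), (9, 3), (9, 14), (10, 7), (10, 10), (11, 8), (11, 9), (12, 3), (12, 14), (13, 3), (13, 14), (14, 6), (14, 11), (16, 5), (16, 12)}; affine count = 23; |E(F_17)| = 24.

Discriminant check: Δ ∝ 4a³ + 27b² = 4·7³ + 27·16² = 4·343 + 27·256 ≡ 5 (mod 17). Nonzero ⇒ E is nonsingular.
For each x ∈ F_17, compute rhs = x³ + 7·x + 16 mod 17, then count y ∈ F_17 with y² ≡ rhs.
  x = 0: rhs = 16, matching y values: 4, 13 (2 points).
  x = 1: rhs = 7, matching y values: none (0 points).
  x = 2: rhs = 4, matching y values: 2, 15 (2 points).
  x = 3: rhs = 13, matching y values: 8, 9 (2 points).
  x = 4: rhs = 6, matching y values: none (0 points).
  x = 5: rhs = 6, matching y values: none (0 points).
  x = 6: rhs = 2, matching y values: 6, 11 (2 points).
  x = 7: rhs = 0, matching y values: 0 (1 points).
  x = 8: rhs = 6, matching y values: none (0 points).
  x = 9: rhs = 9, matching y values: 3, 14 (2 points).
  x = 10: rhs = 15, matching y values: 7, 10 (2 points).
  x = 11: rhs = 13, matching y values: 8, 9 (2 points).
  x = 12: rhs = 9, matching y values: 3, 14 (2 points).
  x = 13: rhs = 9, matching y values: 3, 14 (2 points).
  x = 14: rhs = 2, matching y values: 6, 11 (2 points).
  x = 15: rhs = 11, matching y values: none (0 points).
  x = 16: rhs = 8, matching y values: 5, 12 (2 points).
Total affine count: 23.
Full point count |E(F_17)| = 23 + 1 = 24.
Hasse bound: |24 − (17+1)| = |6| = 6 ≤ 2√17 ≈ 8.2462 ✓.


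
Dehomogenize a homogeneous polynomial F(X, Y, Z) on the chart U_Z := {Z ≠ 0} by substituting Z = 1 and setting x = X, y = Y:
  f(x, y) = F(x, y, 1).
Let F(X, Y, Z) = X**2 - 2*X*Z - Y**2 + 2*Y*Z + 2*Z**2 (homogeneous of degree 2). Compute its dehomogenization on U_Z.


f(x, y) = x**2 - 2*x - y**2 + 2*y + 2

On U_Z we set Z = 1. Each monomial c·X^i·Y^j·Z^k in F becomes c·x^i·y^j·1^k = c·x^i·y^j.
Substituting Z = 1: F(X, Y, 1) = x**2 - 2*x - y**2 + 2*y + 2.
Note: deg(f) ≤ deg(F) = 2; strict inequality happens when F is divisible by Z (lost terms).


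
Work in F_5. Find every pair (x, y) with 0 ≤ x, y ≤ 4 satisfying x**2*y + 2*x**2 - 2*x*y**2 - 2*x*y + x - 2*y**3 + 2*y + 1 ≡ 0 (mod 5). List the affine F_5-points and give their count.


Affine F_5-points: {(1, 3)}; count = 1.

For each of the 25 pairs (x, y) ∈ F_5², evaluate f(x, y) mod 5. Record the zeros.
  x = 0: [0↦1, 1↦1, 2↦4, 3↦3, 4↦1]  zeros at y ∈ ∅
  x = 1: [0↦4, 1↦1, 2↦2, 3↦0, 4↦3]  zeros at y ∈ {3}
  x = 2: [0↦1, 1↦2, 2↦3, 3↦2, 4↦2]  zeros at y ∈ ∅
  x = 3: [0↦2, 1↦4, 2↦2, 3↦4, 4↦3]  zeros at y ∈ ∅
  x = 4: [0↦2, 1↦2, 2↦4, 3↦1, 4↦1]  zeros at y ∈ ∅
Collecting zeros: affine points = {(1, 3)}.
Total count |C(F_5)_aff| = 1.


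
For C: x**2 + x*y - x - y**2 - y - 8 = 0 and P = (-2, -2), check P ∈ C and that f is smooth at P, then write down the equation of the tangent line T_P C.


Tangent line at P: -7*x + y - 12 = 0.

Step 1: f(-2, -2) = 0, so P lies on C.
Step 2: partial derivatives
  f_x(x, y) = 2*x + y - 1, f_y(x, y) = x - 2*y - 1.
  f_x(P) = -7, f_y(P) = 1 (gradient nonzero, so P is smooth).
Step 3: tangent line at P: -7·(x − -2) + 1·(y − -2) = 0.
Expanding: -7*x + y - 12 = 0.


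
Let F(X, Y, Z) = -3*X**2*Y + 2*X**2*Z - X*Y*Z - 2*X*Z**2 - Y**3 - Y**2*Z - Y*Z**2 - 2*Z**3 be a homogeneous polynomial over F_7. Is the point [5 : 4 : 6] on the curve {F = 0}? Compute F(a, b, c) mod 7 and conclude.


F(5,4,6) ≡ 2 (mod 7); P is NOT on the curve.

Evaluate F(5, 4, 6) term-by-term (mod 7).
  -3*X**2*Y ↦ -3·25·4·1 = -300
  2*X**2*Z ↦ 2·25·1·6 = 300
  -X*Y*Z ↦ -1·5·4·6 = -120
  -2*X*Z**2 ↦ -2·5·1·36 = -360
  -Y**3 ↦ -1·1·64·1 = -64
  -Y**2*Z ↦ -1·1·16·6 = -96
  -Y*Z**2 ↦ -1·1·4·36 = -144
  -2*Z**3 ↦ -2·1·1·216 = -432
Sum: F(5, 4, 6) = (-300) + (300) + (-120) + (-360) + (-64) + (-96) + (-144) + (-432) = -1216.
Reducing mod 7: -1216 ≡ 2 (mod 7).
Since F(a, b, c) ≡ 2 ≠ 0 (mod 7), P does NOT lie on the curve.


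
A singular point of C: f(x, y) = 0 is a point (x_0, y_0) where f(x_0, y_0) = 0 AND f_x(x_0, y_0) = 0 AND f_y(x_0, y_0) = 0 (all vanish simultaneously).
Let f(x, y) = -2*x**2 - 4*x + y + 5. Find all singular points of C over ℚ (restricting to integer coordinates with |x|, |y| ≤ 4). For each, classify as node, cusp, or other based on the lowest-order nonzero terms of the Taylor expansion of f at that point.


No singular points in the scanned grid; C is smooth there.

Compute partial derivatives:
  f_x = -4*x - 4.
  f_y = 1.
f_y = 1 is a nonzero constant, so f_y never vanishes: no point (x, y) can satisfy f = f_x = f_y = 0. In particular no (x, y) ∈ {−4, ..., 4}² is singular; the curve is smooth.


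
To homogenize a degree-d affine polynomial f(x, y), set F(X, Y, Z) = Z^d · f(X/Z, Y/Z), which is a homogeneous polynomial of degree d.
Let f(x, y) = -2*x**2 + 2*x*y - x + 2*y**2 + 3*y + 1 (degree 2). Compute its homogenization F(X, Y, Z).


F(X, Y, Z) = -2*X**2 + 2*X*Y - X*Z + 2*Y**2 + 3*Y*Z + Z**2

deg(f) = 2.
Substitute x = X/Z, y = Y/Z into f, then multiply by Z^2.
  monomial -2·x^2·y^0 ↦ -2·X^2·Y^0·Z^0.
  monomial 2·x^1·y^1 ↦ 2·X^1·Y^1·Z^0.
  monomial -1·x^1·y^0 ↦ -1·X^1·Y^0·Z^1.
  monomial 2·x^0·y^2 ↦ 2·X^0·Y^2·Z^0.
  monomial 3·x^0·y^1 ↦ 3·X^0·Y^1·Z^1.
  monomial 1·x^0·y^0 ↦ 1·X^0·Y^0·Z^2.
Collecting: F(X, Y, Z) = -2*X**2 + 2*X*Y - X*Z + 2*Y**2 + 3*Y*Z + Z**2.


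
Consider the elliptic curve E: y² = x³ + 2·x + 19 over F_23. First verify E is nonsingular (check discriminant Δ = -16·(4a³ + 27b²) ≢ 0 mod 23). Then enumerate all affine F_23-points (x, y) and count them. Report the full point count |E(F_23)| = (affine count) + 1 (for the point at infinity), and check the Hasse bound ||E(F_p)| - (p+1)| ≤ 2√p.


Affine points = {(2, 10), (2, 13), (3, 11), (3, 12), (5, 4), (5, 19), (7, 10), (7, 13), (8, 8), (8, 15), (10, 2), (10, 21), (12, 0), (14, 10), (14, 13), (19, 4), (19, 19), (20, 3), (20, 20), (22, 4), (22, 19)}; affine count = 21; |E(F_23)| = 22.

Discriminant check: Δ ∝ 4a³ + 27b² = 4·2³ + 27·19² = 4·8 + 27·361 ≡ 4 (mod 23). Nonzero ⇒ E is nonsingular.
For each x ∈ F_23, compute rhs = x³ + 2·x + 19 mod 23, then count y ∈ F_23 with y² ≡ rhs.
  x = 0: rhs = 19, matching y values: none (0 points).
  x = 1: rhs = 22, matching y values: none (0 points).
  x = 2: rhs = 8, matching y values: 10, 13 (2 points).
  x = 3: rhs = 6, matching y values: 11, 12 (2 points).
  x = 4: rhs = 22, matching y values: none (0 points).
  x = 5: rhs = 16, matching y values: 4, 19 (2 points).
  x = 6: rhs = 17, matching y values: none (0 points).
  x = 7: rhs = 8, matching y values: 10, 13 (2 points).
  x = 8: rhs = 18, matching y values: 8, 15 (2 points).
  x = 9: rhs = 7, matching y values: none (0 points).
  x = 10: rhs = 4, matching y values: 2, 21 (2 points).
  x = 11: rhs = 15, matching y values: none (0 points).
  x = 12: rhs = 0, matching y values: 0 (1 points).
  x = 13: rhs = 11, matching y values: none (0 points).
  x = 14: rhs = 8, matching y values: 10, 13 (2 points).
  x = 15: rhs = 20, matching y values: none (0 points).
  x = 16: rhs = 7, matching y values: none (0 points).
  x = 17: rhs = 21, matching y values: none (0 points).
  x = 18: rhs = 22, matching y values: none (0 points).
  x = 19: rhs = 16, matching y values: 4, 19 (2 points).
  x = 20: rhs = 9, matching y values: 3, 20 (2 points).
  x = 21: rhs = 7, matching y values: none (0 points).
  x = 22: rhs = 16, matching y values: 4, 19 (2 points).
Total affine count: 21.
Full point count |E(F_23)| = 21 + 1 = 22.
Hasse bound: |22 − (23+1)| = |-2| = 2 ≤ 2√23 ≈ 9.5917 ✓.


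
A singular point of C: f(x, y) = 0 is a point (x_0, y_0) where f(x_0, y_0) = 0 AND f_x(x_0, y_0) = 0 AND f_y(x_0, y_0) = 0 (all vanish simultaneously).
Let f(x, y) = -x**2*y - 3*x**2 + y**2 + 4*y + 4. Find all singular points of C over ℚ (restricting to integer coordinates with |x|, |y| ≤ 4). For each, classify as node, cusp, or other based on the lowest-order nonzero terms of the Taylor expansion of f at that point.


Singular points: {(0, -2)}; classification: node.

Compute partial derivatives:
  f_x = -2*x*y - 6*x.
  f_y = -x**2 + 2*y + 4.
Scan x_0 ∈ {−4, ..., 4}. For each x_0, f_y(x_0, y) is a polynomial in y; find its integer roots y ∈ {−4, ..., 4}, then test f_x and f at those candidates.
  x = -4: f_y(-4, y) = 2*y - 12; no integer root y with |y| ≤ 4.
  x = -3: f_y(-3, y) = 2*y - 5; no integer root y with |y| ≤ 4.
  x = -2: f_y(-2, y) = 2*y; vanishes at y ∈ {0}. (-2, 0): f_x = 12 ≠ 0.
  x = -1: f_y(-1, y) = 2*y + 3; no integer root y with |y| ≤ 4.
  x = 0: f_y(0, y) = 2*y + 4; vanishes at y ∈ {-2}. (0, -2): f_x = 0, f = 0 — SINGULAR.
  x = 1: f_y(1, y) = 2*y + 3; no integer root y with |y| ≤ 4.
  x = 2: f_y(2, y) = 2*y; vanishes at y ∈ {0}. (2, 0): f_x = -12 ≠ 0.
  x = 3: f_y(3, y) = 2*y - 5; no integer root y with |y| ≤ 4.
  x = 4: f_y(4, y) = 2*y - 12; no integer root y with |y| ≤ 4.
Only singular point on the grid: (0, -2).
Classify: substitute x = 0 + u, y = -2 + v and expand: f = -u**2*v - u**2 + v**2.
No constant or linear terms (consistent with a singular point). Quadratic part: -u**2 + v**2. Cubic part: -u**2*v.
The quadratic part v**2 - u**2 = (v − u)(v + u) splits into two distinct linear factors, so there are two distinct tangent lines y − -2 = ±(x − 0) — this is a node (ordinary double point).
Classification: node.


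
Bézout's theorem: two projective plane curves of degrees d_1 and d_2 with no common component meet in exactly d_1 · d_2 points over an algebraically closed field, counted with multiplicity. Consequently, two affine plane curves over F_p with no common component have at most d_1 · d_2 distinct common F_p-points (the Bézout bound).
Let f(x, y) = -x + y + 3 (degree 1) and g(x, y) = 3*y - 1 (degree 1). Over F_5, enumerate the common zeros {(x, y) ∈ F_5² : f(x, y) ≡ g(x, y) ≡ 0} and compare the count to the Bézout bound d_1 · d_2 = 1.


Common zeros: {(0, 2)}; count = 1; Bézout bound = 1.

deg(f) = 1, deg(g) = 1, so Bézout bound = 1.
Scan x ∈ F_5. For each x, list the y ∈ F_5 with f(x, y) ≡ 0 and those with g(x, y) ≡ 0 (mod 5); the common zeros in that column are the intersection.
  x = 0: f ≡ 0 at y ∈ {2}; g ≡ 0 at y ∈ {2}; common: {2}.
  x = 1: f ≡ 0 at y ∈ {3}; g ≡ 0 at y ∈ {2}; common: ∅.
  x = 2: f ≡ 0 at y ∈ {4}; g ≡ 0 at y ∈ {2}; common: ∅.
  x = 3: f ≡ 0 at y ∈ {0}; g ≡ 0 at y ∈ {2}; common: ∅.
  x = 4: f ≡ 0 at y ∈ {1}; g ≡ 0 at y ∈ {2}; common: ∅.
Collecting: common zeros = {(0, 2)}, so the count is 1.
Comparison with the Bézout bound: 1 ≤ 1 = deg(f)·deg(g), as expected for curves with no common component (the bound is attained).


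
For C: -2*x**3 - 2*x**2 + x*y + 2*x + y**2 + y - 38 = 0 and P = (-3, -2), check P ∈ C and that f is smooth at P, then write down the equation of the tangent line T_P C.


Tangent line at P: -42*x - 6*y - 138 = 0.

Step 1: f(-3, -2) = 0, so P lies on C.
Step 2: partial derivatives
  f_x(x, y) = -6*x**2 - 4*x + y + 2, f_y(x, y) = x + 2*y + 1.
  f_x(P) = -42, f_y(P) = -6 (gradient nonzero, so P is smooth).
Step 3: tangent line at P: -42·(x − -3) + -6·(y − -2) = 0.
Expanding: -42*x - 6*y - 138 = 0.


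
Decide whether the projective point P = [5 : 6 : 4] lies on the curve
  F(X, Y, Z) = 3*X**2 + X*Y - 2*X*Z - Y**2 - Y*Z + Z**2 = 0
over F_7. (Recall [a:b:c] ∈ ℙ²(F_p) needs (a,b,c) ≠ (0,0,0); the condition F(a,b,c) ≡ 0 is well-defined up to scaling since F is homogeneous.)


F(5,6,4) ≡ 0 (mod 7); P is on the curve.

Evaluate F(5, 6, 4) term-by-term (mod 7).
  3*X**2 ↦ 3·25·1·1 = 75
  X*Y ↦ 1·5·6·1 = 30
  -2*X*Z ↦ -2·5·1·4 = -40
  -Y**2 ↦ -1·1·36·1 = -36
  -Y*Z ↦ -1·1·6·4 = -24
  Z**2 ↦ 1·1·1·16 = 16
Sum: F(5, 6, 4) = (75) + (30) + (-40) + (-36) + (-24) + (16) = 21.
Reducing mod 7: 21 ≡ 0 (mod 7).
Since F(a, b, c) ≡ 0 (mod 7), P lies on the curve.


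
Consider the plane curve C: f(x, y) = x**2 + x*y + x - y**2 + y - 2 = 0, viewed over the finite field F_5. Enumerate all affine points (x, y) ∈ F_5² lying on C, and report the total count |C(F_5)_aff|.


Affine F_5-points: {(1, 0), (1, 2), (2, 4), (3, 0), (3, 4)}; count = 5.

For each of the 25 pairs (x, y) ∈ F_5², evaluate f(x, y) mod 5. Record the zeros.
  x = 0: [0↦3, 1↦3, 2↦1, 3↦2, 4↦1]  zeros at y ∈ ∅
  x = 1: [0↦0, 1↦1, 2↦0, 3↦2, 4↦2]  zeros at y ∈ {0, 2}
  x = 2: [0↦4, 1↦1, 2↦1, 3↦4, 4↦0]  zeros at y ∈ {4}
  x = 3: [0↦0, 1↦3, 2↦4, 3↦3, 4↦0]  zeros at y ∈ {0, 4}
  x = 4: [0↦3, 1↦2, 2↦4, 3↦4, 4↦2]  zeros at y ∈ ∅
Collecting zeros: affine points = {(1, 0), (1, 2), (2, 4), (3, 0), (3, 4)}.
Total count |C(F_5)_aff| = 5.


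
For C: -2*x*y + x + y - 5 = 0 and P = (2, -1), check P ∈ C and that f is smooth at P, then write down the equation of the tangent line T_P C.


Tangent line at P: 3*x - 3*y - 9 = 0.

Step 1: f(2, -1) = 0, so P lies on C.
Step 2: partial derivatives
  f_x(x, y) = 1 - 2*y, f_y(x, y) = 1 - 2*x.
  f_x(P) = 3, f_y(P) = -3 (gradient nonzero, so P is smooth).
Step 3: tangent line at P: 3·(x − 2) + -3·(y − -1) = 0.
Expanding: 3*x - 3*y - 9 = 0.


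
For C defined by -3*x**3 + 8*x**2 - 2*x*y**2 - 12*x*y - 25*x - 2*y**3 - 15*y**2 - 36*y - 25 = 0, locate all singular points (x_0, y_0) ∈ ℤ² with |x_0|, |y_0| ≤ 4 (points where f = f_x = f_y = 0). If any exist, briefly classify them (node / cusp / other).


Singular points: {(1, -3)}; classification: node.

Compute partial derivatives:
  f_x = -9*x**2 + 16*x - 2*y**2 - 12*y - 25.
  f_y = -4*x*y - 12*x - 6*y**2 - 30*y - 36.
Scan x_0 ∈ {−4, ..., 4}. For each x_0, f_y(x_0, y) is a polynomial in y; find its integer roots y ∈ {−4, ..., 4}, then test f_x and f at those candidates.
  x = -4: f_y(-4, y) = -6*y**2 - 14*y + 12; vanishes at y ∈ {-3}. (-4, -3): f_x = -215 ≠ 0.
  x = -3: f_y(-3, y) = -6*y**2 - 18*y; vanishes at y ∈ {-3, 0}. (-3, -3): f_x = -136 ≠ 0; (-3, 0): f_x = -154 ≠ 0.
  x = -2: f_y(-2, y) = -6*y**2 - 22*y - 12; vanishes at y ∈ {-3}. (-2, -3): f_x = -75 ≠ 0.
  x = -1: f_y(-1, y) = -6*y**2 - 26*y - 24; vanishes at y ∈ {-3}. (-1, -3): f_x = -32 ≠ 0.
  x = 0: f_y(0, y) = -6*y**2 - 30*y - 36; vanishes at y ∈ {-3, -2}. (0, -3): f_x = -7 ≠ 0; (0, -2): f_x = -9 ≠ 0.
  x = 1: f_y(1, y) = -6*y**2 - 34*y - 48; vanishes at y ∈ {-3}. (1, -3): f_x = 0, f = 0 — SINGULAR.
  x = 2: f_y(2, y) = -6*y**2 - 38*y - 60; vanishes at y ∈ {-3}. (2, -3): f_x = -11 ≠ 0.
  x = 3: f_y(3, y) = -6*y**2 - 42*y - 72; vanishes at y ∈ {-4, -3}. (3, -4): f_x = -42 ≠ 0; (3, -3): f_x = -40 ≠ 0.
  x = 4: f_y(4, y) = -6*y**2 - 46*y - 84; vanishes at y ∈ {-3}. (4, -3): f_x = -87 ≠ 0.
Only singular point on the grid: (1, -3).
Classify: substitute x = 1 + u, y = -3 + v and expand: f = -3*u**3 - u**2 - 2*u*v**2 - 2*v**3 + v**2.
No constant or linear terms (consistent with a singular point). Quadratic part: -u**2 + v**2. Cubic part: -3*u**3 - 2*u*v**2 - 2*v**3.
The quadratic part v**2 - u**2 = (v − u)(v + u) splits into two distinct linear factors, so there are two distinct tangent lines y − -3 = ±(x − 1) — this is a node (ordinary double point).
Classification: node.


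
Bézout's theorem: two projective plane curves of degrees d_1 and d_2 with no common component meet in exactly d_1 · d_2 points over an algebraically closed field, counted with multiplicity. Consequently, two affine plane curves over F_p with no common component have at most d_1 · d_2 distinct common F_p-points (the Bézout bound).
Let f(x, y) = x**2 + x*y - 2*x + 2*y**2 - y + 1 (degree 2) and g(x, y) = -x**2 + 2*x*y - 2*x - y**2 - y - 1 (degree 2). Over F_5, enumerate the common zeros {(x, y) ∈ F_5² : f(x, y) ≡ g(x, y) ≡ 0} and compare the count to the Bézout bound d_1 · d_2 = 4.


Common zeros: ∅; count = 0; Bézout bound = 4.

deg(f) = 2, deg(g) = 2, so Bézout bound = 4.
Scan x ∈ F_5. For each x, list the y ∈ F_5 with f(x, y) ≡ 0 and those with g(x, y) ≡ 0 (mod 5); the common zeros in that column are the intersection.
  x = 0: f ≡ 0 at y ∈ ∅; g ≡ 0 at y ∈ ∅; common: ∅.
  x = 1: f ≡ 0 at y ∈ {0}; g ≡ 0 at y ∈ {3}; common: ∅.
  x = 2: f ≡ 0 at y ∈ ∅; g ≡ 0 at y ∈ ∅; common: ∅.
  x = 3: f ≡ 0 at y ∈ ∅; g ≡ 0 at y ∈ {2, 3}; common: ∅.
  x = 4: f ≡ 0 at y ∈ ∅; g ≡ 0 at y ∈ {0, 2}; common: ∅.
Collecting: common zeros = ∅, so the count is 0.
Comparison with the Bézout bound: 0 ≤ 4 = deg(f)·deg(g), as expected for curves with no common component (the affine F_5-count falls short of the bound because intersections may lie at infinity, over extension fields, or carry multiplicity).


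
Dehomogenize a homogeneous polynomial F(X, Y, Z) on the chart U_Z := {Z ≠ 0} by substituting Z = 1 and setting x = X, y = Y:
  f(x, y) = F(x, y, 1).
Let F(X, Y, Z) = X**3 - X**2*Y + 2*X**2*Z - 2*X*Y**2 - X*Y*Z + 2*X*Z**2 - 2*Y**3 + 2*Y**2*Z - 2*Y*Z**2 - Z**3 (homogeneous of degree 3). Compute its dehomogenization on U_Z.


f(x, y) = x**3 - x**2*y + 2*x**2 - 2*x*y**2 - x*y + 2*x - 2*y**3 + 2*y**2 - 2*y - 1

On U_Z we set Z = 1. Each monomial c·X^i·Y^j·Z^k in F becomes c·x^i·y^j·1^k = c·x^i·y^j.
Substituting Z = 1: F(X, Y, 1) = x**3 - x**2*y + 2*x**2 - 2*x*y**2 - x*y + 2*x - 2*y**3 + 2*y**2 - 2*y - 1.
Note: deg(f) ≤ deg(F) = 3; strict inequality happens when F is divisible by Z (lost terms).


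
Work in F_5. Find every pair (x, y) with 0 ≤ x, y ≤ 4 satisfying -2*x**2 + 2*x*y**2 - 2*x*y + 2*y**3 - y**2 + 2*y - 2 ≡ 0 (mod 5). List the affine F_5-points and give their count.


Affine F_5-points: {(1, 4), (2, 0), (2, 3), (3, 0), (4, 3)}; count = 5.

For each of the 25 pairs (x, y) ∈ F_5², evaluate f(x, y) mod 5. Record the zeros.
  x = 0: [0↦3, 1↦1, 2↦4, 3↦4, 4↦3]  zeros at y ∈ ∅
  x = 1: [0↦1, 1↦4, 2↦1, 3↦4, 4↦0]  zeros at y ∈ {4}
  x = 2: [0↦0, 1↦3, 2↦4, 3↦0, 4↦3]  zeros at y ∈ {0, 3}
  x = 3: [0↦0, 1↦3, 2↦3, 3↦2, 4↦2]  zeros at y ∈ {0}
  x = 4: [0↦1, 1↦4, 2↦3, 3↦0, 4↦2]  zeros at y ∈ {3}
Collecting zeros: affine points = {(1, 4), (2, 0), (2, 3), (3, 0), (4, 3)}.
Total count |C(F_5)_aff| = 5.


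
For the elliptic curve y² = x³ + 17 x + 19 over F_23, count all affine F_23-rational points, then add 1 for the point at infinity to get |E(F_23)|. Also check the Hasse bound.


Affine points = {(4, 6), (4, 17), (8, 0), (9, 2), (9, 21), (10, 4), (10, 19), (17, 0), (18, 4), (18, 19), (19, 5), (19, 18), (21, 0), (22, 1), (22, 22)}; affine count = 15; |E(F_23)| = 16.

Discriminant check: Δ ∝ 4a³ + 27b² = 4·17³ + 27·19² = 4·4913 + 27·361 ≡ 5 (mod 23). Nonzero ⇒ E is nonsingular.
For each x ∈ F_23, compute rhs = x³ + 17·x + 19 mod 23, then count y ∈ F_23 with y² ≡ rhs.
  x = 0: rhs = 19, matching y values: none (0 points).
  x = 1: rhs = 14, matching y values: none (0 points).
  x = 2: rhs = 15, matching y values: none (0 points).
  x = 3: rhs = 5, matching y values: none (0 points).
  x = 4: rhs = 13, matching y values: 6, 17 (2 points).
  x = 5: rhs = 22, matching y values: none (0 points).
  x = 6: rhs = 15, matching y values: none (0 points).
  x = 7: rhs = 21, matching y values: none (0 points).
  x = 8: rhs = 0, matching y values: 0 (1 points).
  x = 9: rhs = 4, matching y values: 2, 21 (2 points).
  x = 10: rhs = 16, matching y values: 4, 19 (2 points).
  x = 11: rhs = 19, matching y values: none (0 points).
  x = 12: rhs = 19, matching y values: none (0 points).
  x = 13: rhs = 22, matching y values: none (0 points).
  x = 14: rhs = 11, matching y values: none (0 points).
  x = 15: rhs = 15, matching y values: none (0 points).
  x = 16: rhs = 17, matching y values: none (0 points).
  x = 17: rhs = 0, matching y values: 0 (1 points).
  x = 18: rhs = 16, matching y values: 4, 19 (2 points).
  x = 19: rhs = 2, matching y values: 5, 18 (2 points).
  x = 20: rhs = 10, matching y values: none (0 points).
  x = 21: rhs = 0, matching y values: 0 (1 points).
  x = 22: rhs = 1, matching y values: 1, 22 (2 points).
Total affine count: 15.
Full point count |E(F_23)| = 15 + 1 = 16.
Hasse bound: |16 − (23+1)| = |-8| = 8 ≤ 2√23 ≈ 9.5917 ✓.


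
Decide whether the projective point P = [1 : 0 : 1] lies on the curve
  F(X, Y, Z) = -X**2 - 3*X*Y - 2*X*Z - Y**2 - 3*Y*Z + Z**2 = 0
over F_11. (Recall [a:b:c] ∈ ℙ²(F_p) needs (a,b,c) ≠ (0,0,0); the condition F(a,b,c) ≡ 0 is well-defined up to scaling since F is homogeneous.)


F(1,0,1) ≡ 9 (mod 11); P is NOT on the curve.

Evaluate F(1, 0, 1) term-by-term (mod 11).
  -X**2 ↦ -1·1·1·1 = -1
  -3*X*Y ↦ -3·1·0·1 = 0
  -2*X*Z ↦ -2·1·1·1 = -2
  -Y**2 ↦ -1·1·0·1 = 0
  -3*Y*Z ↦ -3·1·0·1 = 0
  Z**2 ↦ 1·1·1·1 = 1
Sum: F(1, 0, 1) = (-1) + (0) + (-2) + (0) + (0) + (1) = -2.
Reducing mod 11: -2 ≡ 9 (mod 11).
Since F(a, b, c) ≡ 9 ≠ 0 (mod 11), P does NOT lie on the curve.


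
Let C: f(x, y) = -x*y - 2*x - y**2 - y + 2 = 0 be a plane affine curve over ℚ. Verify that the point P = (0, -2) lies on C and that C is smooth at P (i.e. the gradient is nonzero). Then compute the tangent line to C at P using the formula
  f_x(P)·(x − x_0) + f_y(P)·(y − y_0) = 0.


Tangent line at P: 3*y + 6 = 0.

Step 1: f(0, -2) = 0, so P lies on C.
Step 2: partial derivatives
  f_x(x, y) = -y - 2, f_y(x, y) = -x - 2*y - 1.
  f_x(P) = 0, f_y(P) = 3 (gradient nonzero, so P is smooth).
Step 3: tangent line at P: 0·(x − 0) + 3·(y − -2) = 0.
Expanding: 3*y + 6 = 0.


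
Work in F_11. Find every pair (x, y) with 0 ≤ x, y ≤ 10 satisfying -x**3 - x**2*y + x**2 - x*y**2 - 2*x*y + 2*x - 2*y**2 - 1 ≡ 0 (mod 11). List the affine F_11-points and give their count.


Affine F_11-points: {(0, 4), (0, 7), (2, 2), (2, 7), (3, 1), (3, 7), (6, 2), (6, 3), (8, 4), (8, 10)}; count = 10.

For each of the 121 pairs (x, y) ∈ F_11², evaluate f(x, y) mod 11. Record the zeros.
  x = 0: [0↦10, 1↦8, 2↦2, 3↦3, 4↦0, 5↦4, 6↦4, 7↦0, 8↦3, 9↦2, 10↦8]  zeros at y ∈ {4, 7}
  x = 1: [0↦1, 1↦6, 2↦5, 3↦9, 4↦7, 5↦10, 6↦7, 7↦9, 8↦5, 9↦6, 10↦1]  zeros at y ∈ ∅
  x = 2: [0↦10, 1↦9, 2↦0, 3↦5, 4↦2, 5↦2, 6↦5, 7↦0, 8↦9, 9↦10, 10↦3]  zeros at y ∈ {2, 7}
  x = 3: [0↦9, 1↦0, 2↦3, 3↦7, 4↦1, 5↦7, 6↦3, 7↦0, 8↦9, 9↦8, 10↦8]  zeros at y ∈ {1, 7}
  x = 4: [0↦3, 1↦6, 2↦8, 3↦9, 4↦9, 5↦8, 6↦6, 7↦3, 8↦10, 9↦5, 10↦10]  zeros at y ∈ ∅
  x = 5: [0↦8, 1↦10, 2↦9, 3↦5, 4↦9, 5↦10, 6↦8, 7↦3, 8↦6, 9↦6, 10↦3]  zeros at y ∈ ∅
  x = 6: [0↦7, 1↦6, 2↦0, 3↦0, 4↦6, 5↦7, 6↦3, 7↦5, 8↦2, 9↦5, 10↦3]  zeros at y ∈ {2, 3}
  x = 7: [0↦5, 1↦10, 2↦8, 3↦10, 4↦5, 5↦4, 6↦7, 7↦3, 8↦3, 9↦7, 10↦4]  zeros at y ∈ ∅
  x = 8: [0↦7, 1↦5, 2↦5, 3↦7, 4↦0, 5↦6, 6↦3, 7↦2, 8↦3, 9↦6, 10↦0]  zeros at y ∈ {4, 10}
  x = 9: [0↦7, 1↦7, 2↦7, 3↦7, 4↦7, 5↦7, 6↦7, 7↦7, 8↦7, 9↦7, 10↦7]  zeros at y ∈ ∅
  x = 10: [0↦10, 1↦10, 2↦8, 3↦4, 4↦9, 5↦1, 6↦2, 7↦1, 8↦9, 9↦4, 10↦8]  zeros at y ∈ ∅
Collecting zeros: affine points = {(0, 4), (0, 7), (2, 2), (2, 7), (3, 1), (3, 7), (6, 2), (6, 3), (8, 4), (8, 10)}.
Total count |C(F_11)_aff| = 10.


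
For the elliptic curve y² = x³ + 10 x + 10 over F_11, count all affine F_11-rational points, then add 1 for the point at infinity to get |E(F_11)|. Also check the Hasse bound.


Affine points = {(2, 4), (2, 7), (3, 1), (3, 10), (4, 2), (4, 9), (5, 3), (5, 8), (6, 0), (7, 4), (7, 7), (9, 2), (9, 9)}; affine count = 13; |E(F_11)| = 14.

Discriminant check: Δ ∝ 4a³ + 27b² = 4·10³ + 27·10² = 4·1000 + 27·100 ≡ 1 (mod 11). Nonzero ⇒ E is nonsingular.
For each x ∈ F_11, compute rhs = x³ + 10·x + 10 mod 11, then count y ∈ F_11 with y² ≡ rhs.
  x = 0: rhs = 10, matching y values: none (0 points).
  x = 1: rhs = 10, matching y values: none (0 points).
  x = 2: rhs = 5, matching y values: 4, 7 (2 points).
  x = 3: rhs = 1, matching y values: 1, 10 (2 points).
  x = 4: rhs = 4, matching y values: 2, 9 (2 points).
  x = 5: rhs = 9, matching y values: 3, 8 (2 points).
  x = 6: rhs = 0, matching y values: 0 (1 points).
  x = 7: rhs = 5, matching y values: 4, 7 (2 points).
  x = 8: rhs = 8, matching y values: none (0 points).
  x = 9: rhs = 4, matching y values: 2, 9 (2 points).
  x = 10: rhs = 10, matching y values: none (0 points).
Total affine count: 13.
Full point count |E(F_11)| = 13 + 1 = 14.
Hasse bound: |14 − (11+1)| = |2| = 2 ≤ 2√11 ≈ 6.6332 ✓.


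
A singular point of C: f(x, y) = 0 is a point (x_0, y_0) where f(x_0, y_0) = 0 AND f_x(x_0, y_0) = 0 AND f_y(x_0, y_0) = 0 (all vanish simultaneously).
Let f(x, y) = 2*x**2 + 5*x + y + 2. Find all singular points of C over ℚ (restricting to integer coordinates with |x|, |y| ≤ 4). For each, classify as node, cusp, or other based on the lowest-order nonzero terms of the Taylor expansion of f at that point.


No singular points in the scanned grid; C is smooth there.

Compute partial derivatives:
  f_x = 4*x + 5.
  f_y = 1.
f_y = 1 is a nonzero constant, so f_y never vanishes: no point (x, y) can satisfy f = f_x = f_y = 0. In particular no (x, y) ∈ {−4, ..., 4}² is singular; the curve is smooth.


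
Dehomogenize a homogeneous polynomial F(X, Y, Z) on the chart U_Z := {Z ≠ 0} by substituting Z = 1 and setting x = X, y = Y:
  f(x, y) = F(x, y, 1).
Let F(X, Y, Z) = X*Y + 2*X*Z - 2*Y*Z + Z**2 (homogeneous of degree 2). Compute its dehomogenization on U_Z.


f(x, y) = x*y + 2*x - 2*y + 1

On U_Z we set Z = 1. Each monomial c·X^i·Y^j·Z^k in F becomes c·x^i·y^j·1^k = c·x^i·y^j.
Substituting Z = 1: F(X, Y, 1) = x*y + 2*x - 2*y + 1.
Note: deg(f) ≤ deg(F) = 2; strict inequality happens when F is divisible by Z (lost terms).


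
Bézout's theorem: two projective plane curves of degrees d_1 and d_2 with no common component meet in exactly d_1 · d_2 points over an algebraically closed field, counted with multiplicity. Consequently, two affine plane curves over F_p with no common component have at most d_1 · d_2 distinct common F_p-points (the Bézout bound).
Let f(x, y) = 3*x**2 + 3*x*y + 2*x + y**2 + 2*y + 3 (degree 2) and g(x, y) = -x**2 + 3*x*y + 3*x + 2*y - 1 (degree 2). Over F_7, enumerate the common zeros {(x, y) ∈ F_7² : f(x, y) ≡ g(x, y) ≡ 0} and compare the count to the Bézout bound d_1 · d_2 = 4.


Common zeros: ∅; count = 0; Bézout bound = 4.

deg(f) = 2, deg(g) = 2, so Bézout bound = 4.
Scan x ∈ F_7. For each x, list the y ∈ F_7 with f(x, y) ≡ 0 and those with g(x, y) ≡ 0 (mod 7); the common zeros in that column are the intersection.
  x = 0: f ≡ 0 at y ∈ ∅; g ≡ 0 at y ∈ {4}; common: ∅.
  x = 1: f ≡ 0 at y ∈ {1}; g ≡ 0 at y ∈ {4}; common: ∅.
  x = 2: f ≡ 0 at y ∈ {1, 5}; g ≡ 0 at y ∈ {6}; common: ∅.
  x = 3: f ≡ 0 at y ∈ ∅; g ≡ 0 at y ∈ {2}; common: ∅.
  x = 4: f ≡ 0 at y ∈ {2, 5}; g ≡ 0 at y ∈ ∅; common: ∅.
  x = 5: f ≡ 0 at y ∈ {2}; g ≡ 0 at y ∈ {6}; common: ∅.
  x = 6: f ≡ 0 at y ∈ ∅; g ≡ 0 at y ∈ {2}; common: ∅.
Collecting: common zeros = ∅, so the count is 0.
Comparison with the Bézout bound: 0 ≤ 4 = deg(f)·deg(g), as expected for curves with no common component (the affine F_7-count falls short of the bound because intersections may lie at infinity, over extension fields, or carry multiplicity).


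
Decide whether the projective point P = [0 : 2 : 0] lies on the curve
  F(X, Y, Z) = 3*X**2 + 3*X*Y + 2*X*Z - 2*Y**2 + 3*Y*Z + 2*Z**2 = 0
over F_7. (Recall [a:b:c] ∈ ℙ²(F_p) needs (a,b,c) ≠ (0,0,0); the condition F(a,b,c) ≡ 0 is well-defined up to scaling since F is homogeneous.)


F(0,2,0) ≡ 6 (mod 7); P is NOT on the curve.

Evaluate F(0, 2, 0) term-by-term (mod 7).
  3*X**2 ↦ 3·0·1·1 = 0
  3*X*Y ↦ 3·0·2·1 = 0
  2*X*Z ↦ 2·0·1·0 = 0
  -2*Y**2 ↦ -2·1·4·1 = -8
  3*Y*Z ↦ 3·1·2·0 = 0
  2*Z**2 ↦ 2·1·1·0 = 0
Sum: F(0, 2, 0) = (0) + (0) + (0) + (-8) + (0) + (0) = -8.
Reducing mod 7: -8 ≡ 6 (mod 7).
Since F(a, b, c) ≡ 6 ≠ 0 (mod 7), P does NOT lie on the curve.


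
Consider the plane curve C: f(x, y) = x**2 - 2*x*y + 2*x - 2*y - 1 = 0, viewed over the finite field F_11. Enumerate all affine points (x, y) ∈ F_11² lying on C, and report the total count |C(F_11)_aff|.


Affine F_11-points: {(0, 5), (1, 6), (2, 3), (3, 10), (4, 10), (5, 1), (6, 1), (7, 8), (8, 5), (9, 6)}; count = 10.

For each of the 121 pairs (x, y) ∈ F_11², evaluate f(x, y) mod 11. Record the zeros.
  x = 0: [0↦10, 1↦8, 2↦6, 3↦4, 4↦2, 5↦0, 6↦9, 7↦7, 8↦5, 9↦3, 10↦1]  zeros at y ∈ {5}
  x = 1: [0↦2, 1↦9, 2↦5, 3↦1, 4↦8, 5↦4, 6↦0, 7↦7, 8↦3, 9↦10, 10↦6]  zeros at y ∈ {6}
  x = 2: [0↦7, 1↦1, 2↦6, 3↦0, 4↦5, 5↦10, 6↦4, 7↦9, 8↦3, 9↦8, 10↦2]  zeros at y ∈ {3}
  x = 3: [0↦3, 1↦6, 2↦9, 3↦1, 4↦4, 5↦7, 6↦10, 7↦2, 8↦5, 9↦8, 10↦0]  zeros at y ∈ {10}
  x = 4: [0↦1, 1↦2, 2↦3, 3↦4, 4↦5, 5↦6, 6↦7, 7↦8, 8↦9, 9↦10, 10↦0]  zeros at y ∈ {10}
  x = 5: [0↦1, 1↦0, 2↦10, 3↦9, 4↦8, 5↦7, 6↦6, 7↦5, 8↦4, 9↦3, 10↦2]  zeros at y ∈ {1}
  x = 6: [0↦3, 1↦0, 2↦8, 3↦5, 4↦2, 5↦10, 6↦7, 7↦4, 8↦1, 9↦9, 10↦6]  zeros at y ∈ {1}
  x = 7: [0↦7, 1↦2, 2↦8, 3↦3, 4↦9, 5↦4, 6↦10, 7↦5, 8↦0, 9↦6, 10↦1]  zeros at y ∈ {8}
  x = 8: [0↦2, 1↦6, 2↦10, 3↦3, 4↦7, 5↦0, 6↦4, 7↦8, 8↦1, 9↦5, 10↦9]  zeros at y ∈ {5}
  x = 9: [0↦10, 1↦1, 2↦3, 3↦5, 4↦7, 5↦9, 6↦0, 7↦2, 8↦4, 9↦6, 10↦8]  zeros at y ∈ {6}
  x = 10: [0↦9, 1↦9, 2↦9, 3↦9, 4↦9, 5↦9, 6↦9, 7↦9, 8↦9, 9↦9, 10↦9]  zeros at y ∈ ∅
Collecting zeros: affine points = {(0, 5), (1, 6), (2, 3), (3, 10), (4, 10), (5, 1), (6, 1), (7, 8), (8, 5), (9, 6)}.
Total count |C(F_11)_aff| = 10.


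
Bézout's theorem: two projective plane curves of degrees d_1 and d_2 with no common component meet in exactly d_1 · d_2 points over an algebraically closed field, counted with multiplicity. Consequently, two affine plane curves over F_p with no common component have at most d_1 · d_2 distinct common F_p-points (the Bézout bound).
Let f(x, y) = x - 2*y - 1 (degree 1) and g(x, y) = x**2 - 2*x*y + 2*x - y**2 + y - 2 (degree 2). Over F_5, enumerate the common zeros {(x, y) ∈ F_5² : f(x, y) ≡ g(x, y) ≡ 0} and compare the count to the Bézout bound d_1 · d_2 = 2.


Common zeros: ∅; count = 0; Bézout bound = 2.

deg(f) = 1, deg(g) = 2, so Bézout bound = 2.
Scan x ∈ F_5. For each x, list the y ∈ F_5 with f(x, y) ≡ 0 and those with g(x, y) ≡ 0 (mod 5); the common zeros in that column are the intersection.
  x = 0: f ≡ 0 at y ∈ {2}; g ≡ 0 at y ∈ ∅; common: ∅.
  x = 1: f ≡ 0 at y ∈ {0}; g ≡ 0 at y ∈ {2}; common: ∅.
  x = 2: f ≡ 0 at y ∈ {3}; g ≡ 0 at y ∈ ∅; common: ∅.
  x = 3: f ≡ 0 at y ∈ {1}; g ≡ 0 at y ∈ ∅; common: ∅.
  x = 4: f ≡ 0 at y ∈ {4}; g ≡ 0 at y ∈ ∅; common: ∅.
Collecting: common zeros = ∅, so the count is 0.
Comparison with the Bézout bound: 0 ≤ 2 = deg(f)·deg(g), as expected for curves with no common component (the affine F_5-count falls short of the bound because intersections may lie at infinity, over extension fields, or carry multiplicity).


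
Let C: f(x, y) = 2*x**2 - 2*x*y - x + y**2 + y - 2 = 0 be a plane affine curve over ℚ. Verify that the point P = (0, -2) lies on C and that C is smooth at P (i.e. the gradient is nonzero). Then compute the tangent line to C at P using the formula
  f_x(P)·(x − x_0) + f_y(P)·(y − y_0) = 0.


Tangent line at P: 3*x - 3*y - 6 = 0.

Step 1: f(0, -2) = 0, so P lies on C.
Step 2: partial derivatives
  f_x(x, y) = 4*x - 2*y - 1, f_y(x, y) = -2*x + 2*y + 1.
  f_x(P) = 3, f_y(P) = -3 (gradient nonzero, so P is smooth).
Step 3: tangent line at P: 3·(x − 0) + -3·(y − -2) = 0.
Expanding: 3*x - 3*y - 6 = 0.


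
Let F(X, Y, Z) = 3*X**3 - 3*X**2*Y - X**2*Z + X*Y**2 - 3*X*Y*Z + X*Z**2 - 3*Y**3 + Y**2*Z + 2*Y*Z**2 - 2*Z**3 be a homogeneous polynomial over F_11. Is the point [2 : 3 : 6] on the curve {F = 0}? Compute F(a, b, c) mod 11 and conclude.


F(2,3,6) ≡ 0 (mod 11); P is on the curve.

Evaluate F(2, 3, 6) term-by-term (mod 11).
  3*X**3 ↦ 3·8·1·1 = 24
  -3*X**2*Y ↦ -3·4·3·1 = -36
  -X**2*Z ↦ -1·4·1·6 = -24
  X*Y**2 ↦ 1·2·9·1 = 18
  -3*X*Y*Z ↦ -3·2·3·6 = -108
  X*Z**2 ↦ 1·2·1·36 = 72
  -3*Y**3 ↦ -3·1·27·1 = -81
  Y**2*Z ↦ 1·1·9·6 = 54
  2*Y*Z**2 ↦ 2·1·3·36 = 216
  -2*Z**3 ↦ -2·1·1·216 = -432
Sum: F(2, 3, 6) = (24) + (-36) + (-24) + (18) + (-108) + (72) + (-81) + (54) + (216) + (-432) = -297.
Reducing mod 11: -297 ≡ 0 (mod 11).
Since F(a, b, c) ≡ 0 (mod 11), P lies on the curve.


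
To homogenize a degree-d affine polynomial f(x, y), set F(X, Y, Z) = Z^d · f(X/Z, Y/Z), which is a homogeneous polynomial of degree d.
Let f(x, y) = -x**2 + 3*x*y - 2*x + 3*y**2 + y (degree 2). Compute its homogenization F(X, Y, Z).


F(X, Y, Z) = -X**2 + 3*X*Y - 2*X*Z + 3*Y**2 + Y*Z

deg(f) = 2.
Substitute x = X/Z, y = Y/Z into f, then multiply by Z^2.
  monomial -1·x^2·y^0 ↦ -1·X^2·Y^0·Z^0.
  monomial 3·x^1·y^1 ↦ 3·X^1·Y^1·Z^0.
  monomial -2·x^1·y^0 ↦ -2·X^1·Y^0·Z^1.
  monomial 3·x^0·y^2 ↦ 3·X^0·Y^2·Z^0.
  monomial 1·x^0·y^1 ↦ 1·X^0·Y^1·Z^1.
Collecting: F(X, Y, Z) = -X**2 + 3*X*Y - 2*X*Z + 3*Y**2 + Y*Z.


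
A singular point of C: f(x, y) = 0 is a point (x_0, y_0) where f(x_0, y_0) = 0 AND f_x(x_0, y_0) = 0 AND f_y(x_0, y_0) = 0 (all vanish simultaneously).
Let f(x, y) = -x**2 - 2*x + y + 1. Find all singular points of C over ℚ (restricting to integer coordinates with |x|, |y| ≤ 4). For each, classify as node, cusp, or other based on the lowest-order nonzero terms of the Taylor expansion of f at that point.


No singular points in the scanned grid; C is smooth there.

Compute partial derivatives:
  f_x = -2*x - 2.
  f_y = 1.
f_y = 1 is a nonzero constant, so f_y never vanishes: no point (x, y) can satisfy f = f_x = f_y = 0. In particular no (x, y) ∈ {−4, ..., 4}² is singular; the curve is smooth.


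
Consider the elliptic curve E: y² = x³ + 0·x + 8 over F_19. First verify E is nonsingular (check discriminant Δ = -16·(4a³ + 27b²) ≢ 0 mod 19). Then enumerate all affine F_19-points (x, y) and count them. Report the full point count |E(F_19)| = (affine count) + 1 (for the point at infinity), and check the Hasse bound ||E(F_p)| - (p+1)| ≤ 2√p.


Affine points = {(1, 3), (1, 16), (2, 4), (2, 15), (3, 4), (3, 15), (5, 0), (7, 3), (7, 16), (8, 8), (8, 11), (10, 1), (10, 18), (11, 3), (11, 16), (12, 8), (12, 11), (13, 1), (13, 18), (14, 4), (14, 15), (15, 1), (15, 18), (16, 0), (17, 0), (18, 8), (18, 11)}; affine count = 27; |E(F_19)| = 28.

Discriminant check: Δ ∝ 4a³ + 27b² = 4·0³ + 27·8² = 4·0 + 27·64 ≡ 18 (mod 19). Nonzero ⇒ E is nonsingular.
For each x ∈ F_19, compute rhs = x³ + 0·x + 8 mod 19, then count y ∈ F_19 with y² ≡ rhs.
  x = 0: rhs = 8, matching y values: none (0 points).
  x = 1: rhs = 9, matching y values: 3, 16 (2 points).
  x = 2: rhs = 16, matching y values: 4, 15 (2 points).
  x = 3: rhs = 16, matching y values: 4, 15 (2 points).
  x = 4: rhs = 15, matching y values: none (0 points).
  x = 5: rhs = 0, matching y values: 0 (1 points).
  x = 6: rhs = 15, matching y values: none (0 points).
  x = 7: rhs = 9, matching y values: 3, 16 (2 points).
  x = 8: rhs = 7, matching y values: 8, 11 (2 points).
  x = 9: rhs = 15, matching y values: none (0 points).
  x = 10: rhs = 1, matching y values: 1, 18 (2 points).
  x = 11: rhs = 9, matching y values: 3, 16 (2 points).
  x = 12: rhs = 7, matching y values: 8, 11 (2 points).
  x = 13: rhs = 1, matching y values: 1, 18 (2 points).
  x = 14: rhs = 16, matching y values: 4, 15 (2 points).
  x = 15: rhs = 1, matching y values: 1, 18 (2 points).
  x = 16: rhs = 0, matching y values: 0 (1 points).
  x = 17: rhs = 0, matching y values: 0 (1 points).
  x = 18: rhs = 7, matching y values: 8, 11 (2 points).
Total affine count: 27.
Full point count |E(F_19)| = 27 + 1 = 28.
Hasse bound: |28 − (19+1)| = |8| = 8 ≤ 2√19 ≈ 8.7178 ✓.


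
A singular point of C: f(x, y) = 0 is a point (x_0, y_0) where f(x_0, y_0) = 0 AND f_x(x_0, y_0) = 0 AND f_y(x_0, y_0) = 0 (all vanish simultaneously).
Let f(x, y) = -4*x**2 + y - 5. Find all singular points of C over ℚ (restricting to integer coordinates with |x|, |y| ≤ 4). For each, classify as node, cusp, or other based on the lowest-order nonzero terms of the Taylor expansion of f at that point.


No singular points in the scanned grid; C is smooth there.

Compute partial derivatives:
  f_x = -8*x.
  f_y = 1.
f_y = 1 is a nonzero constant, so f_y never vanishes: no point (x, y) can satisfy f = f_x = f_y = 0. In particular no (x, y) ∈ {−4, ..., 4}² is singular; the curve is smooth.


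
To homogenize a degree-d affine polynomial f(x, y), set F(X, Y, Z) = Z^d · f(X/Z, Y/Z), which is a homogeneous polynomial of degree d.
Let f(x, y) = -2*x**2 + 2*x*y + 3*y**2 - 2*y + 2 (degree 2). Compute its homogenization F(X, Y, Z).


F(X, Y, Z) = -2*X**2 + 2*X*Y + 3*Y**2 - 2*Y*Z + 2*Z**2

deg(f) = 2.
Substitute x = X/Z, y = Y/Z into f, then multiply by Z^2.
  monomial -2·x^2·y^0 ↦ -2·X^2·Y^0·Z^0.
  monomial 2·x^1·y^1 ↦ 2·X^1·Y^1·Z^0.
  monomial 3·x^0·y^2 ↦ 3·X^0·Y^2·Z^0.
  monomial -2·x^0·y^1 ↦ -2·X^0·Y^1·Z^1.
  monomial 2·x^0·y^0 ↦ 2·X^0·Y^0·Z^2.
Collecting: F(X, Y, Z) = -2*X**2 + 2*X*Y + 3*Y**2 - 2*Y*Z + 2*Z**2.


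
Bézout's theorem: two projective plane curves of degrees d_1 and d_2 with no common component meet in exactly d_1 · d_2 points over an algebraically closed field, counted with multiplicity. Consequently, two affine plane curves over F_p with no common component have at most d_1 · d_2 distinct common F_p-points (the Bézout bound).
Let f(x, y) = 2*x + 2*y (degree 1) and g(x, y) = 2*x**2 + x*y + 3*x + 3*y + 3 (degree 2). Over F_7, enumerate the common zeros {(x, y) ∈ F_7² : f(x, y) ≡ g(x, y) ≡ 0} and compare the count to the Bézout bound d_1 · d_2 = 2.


Common zeros: {(2, 5), (5, 2)}; count = 2; Bézout bound = 2.

deg(f) = 1, deg(g) = 2, so Bézout bound = 2.
Scan x ∈ F_7. For each x, list the y ∈ F_7 with f(x, y) ≡ 0 and those with g(x, y) ≡ 0 (mod 7); the common zeros in that column are the intersection.
  x = 0: f ≡ 0 at y ∈ {0}; g ≡ 0 at y ∈ {6}; common: ∅.
  x = 1: f ≡ 0 at y ∈ {6}; g ≡ 0 at y ∈ {5}; common: ∅.
  x = 2: f ≡ 0 at y ∈ {5}; g ≡ 0 at y ∈ {5}; common: {5}.
  x = 3: f ≡ 0 at y ∈ {4}; g ≡ 0 at y ∈ {2}; common: ∅.
  x = 4: f ≡ 0 at y ∈ {3}; g ≡ 0 at y ∈ ∅; common: ∅.
  x = 5: f ≡ 0 at y ∈ {2}; g ≡ 0 at y ∈ {2}; common: {2}.
  x = 6: f ≡ 0 at y ∈ {1}; g ≡ 0 at y ∈ {6}; common: ∅.
Collecting: common zeros = {(2, 5), (5, 2)}, so the count is 2.
Comparison with the Bézout bound: 2 ≤ 2 = deg(f)·deg(g), as expected for curves with no common component (the bound is attained).
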